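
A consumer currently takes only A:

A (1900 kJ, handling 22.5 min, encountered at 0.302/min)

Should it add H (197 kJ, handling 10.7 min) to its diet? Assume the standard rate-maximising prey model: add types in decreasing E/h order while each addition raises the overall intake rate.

On A alone, R = ΣλE/(1+Σλh) = 573.8/7.795 = 73.61 kJ/min.
H: E/h = 197/10.7 = 18.41 kJ/min.
Since 18.41 < R, time spent handling H is better spent searching.

No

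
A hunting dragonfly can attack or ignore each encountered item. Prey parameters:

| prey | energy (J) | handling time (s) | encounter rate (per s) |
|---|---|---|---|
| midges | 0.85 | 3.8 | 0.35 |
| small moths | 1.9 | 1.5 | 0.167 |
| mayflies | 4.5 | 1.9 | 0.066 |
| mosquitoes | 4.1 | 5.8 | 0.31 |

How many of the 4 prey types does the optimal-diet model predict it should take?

3

Rank by E/h (J/s): mayflies 2.37, small moths 1.27, mosquitoes 0.707, midges 0.224. Include each in turn until the next type's E/h falls below the running intake rate.
Rate on top 1: 0.2639. small moths: 1.27 > 0.2639 → include.
Rate on top 2: 0.4465. mosquitoes: 0.707 > 0.4465 → include.
Rate on top 3: 0.594. midges: 0.224 < 0.594 → exclude; stop.
Optimal diet: mayflies, small moths, mosquitoes — 3 of 4 types.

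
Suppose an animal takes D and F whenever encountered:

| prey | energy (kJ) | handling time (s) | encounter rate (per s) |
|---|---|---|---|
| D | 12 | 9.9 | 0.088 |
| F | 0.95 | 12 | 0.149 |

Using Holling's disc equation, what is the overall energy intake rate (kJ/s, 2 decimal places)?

Energy encountered per unit search time: 0.088×12 + 0.149×0.95 = 1.198 kJ/s.
Handling time per unit search time: 0.088×9.9 + 0.149×12 = 2.659.
Rate = 1.198/(1 + 2.659) = 0.3273 kJ/s.

0.33 kJ/s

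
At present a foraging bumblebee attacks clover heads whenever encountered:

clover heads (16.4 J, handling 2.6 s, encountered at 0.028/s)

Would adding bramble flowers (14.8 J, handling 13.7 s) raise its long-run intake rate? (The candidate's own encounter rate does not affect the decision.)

Yes

Intake rate on the current diet: R = (0.028×16.4) / (1 + 0.028×2.6) = 0.4592/1.073 = 0.428 J/s.
bramble flowers: E/h = 14.8/13.7 = 1.08 J/s.
1.08 > 0.428, so adding bramble flowers raises the average — include it.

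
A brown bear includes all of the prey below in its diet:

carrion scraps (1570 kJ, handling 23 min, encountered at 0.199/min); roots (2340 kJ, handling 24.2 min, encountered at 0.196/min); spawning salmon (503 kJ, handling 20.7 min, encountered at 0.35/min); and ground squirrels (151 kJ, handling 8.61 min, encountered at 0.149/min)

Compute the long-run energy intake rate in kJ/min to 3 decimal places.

51.444 kJ/min

Energy encountered per unit search time: 0.199×1570 + 0.196×2340 + 0.35×503 + 0.149×151 = 969.6 kJ/min.
Handling time per unit search time: 0.199×23 + 0.196×24.2 + 0.35×20.7 + 0.149×8.61 = 17.85.
Rate = 969.6/(1 + 17.85) = 51.44 kJ/min.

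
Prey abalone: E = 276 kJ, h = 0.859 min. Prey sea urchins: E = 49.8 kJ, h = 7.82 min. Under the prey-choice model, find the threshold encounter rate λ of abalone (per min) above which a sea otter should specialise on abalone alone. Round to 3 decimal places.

0.024 per min

The zero-one rule: include sea urchins iff E₂/h₂ > λE₁/(1+λh₁). Equality gives the switch point.
λE₁h₂ = E₂ + λE₂h₁ ⇒ λ = E₂/(E₁h₂ − E₂h₁) = 49.8/(2158 − 42.78) = 0.02354 per min.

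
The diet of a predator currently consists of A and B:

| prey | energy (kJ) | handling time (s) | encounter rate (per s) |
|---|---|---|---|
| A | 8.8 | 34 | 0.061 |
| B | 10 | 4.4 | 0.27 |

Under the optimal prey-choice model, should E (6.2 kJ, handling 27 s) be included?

No

On A and B alone, R = ΣλE/(1+Σλh) = 3.237/4.262 = 0.7595 kJ/s.
E: E/h = 6.2/27 = 0.2296 kJ/s.
Since 0.2296 < R, time spent handling E is better spent searching.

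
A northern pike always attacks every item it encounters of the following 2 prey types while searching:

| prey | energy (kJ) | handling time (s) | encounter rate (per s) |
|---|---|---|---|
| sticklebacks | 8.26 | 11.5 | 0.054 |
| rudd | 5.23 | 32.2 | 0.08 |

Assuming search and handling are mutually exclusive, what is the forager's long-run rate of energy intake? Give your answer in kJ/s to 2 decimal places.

R = Σλ_iE_i / (1 + Σλ_ih_i)
Numerator: 0.054×8.26 + 0.08×5.23 = 0.8644
Denominator: 1 + 0.054×11.5 + 0.08×32.2 = 4.197
R = 0.8644/4.197 = 0.206 kJ/s

0.21 kJ/s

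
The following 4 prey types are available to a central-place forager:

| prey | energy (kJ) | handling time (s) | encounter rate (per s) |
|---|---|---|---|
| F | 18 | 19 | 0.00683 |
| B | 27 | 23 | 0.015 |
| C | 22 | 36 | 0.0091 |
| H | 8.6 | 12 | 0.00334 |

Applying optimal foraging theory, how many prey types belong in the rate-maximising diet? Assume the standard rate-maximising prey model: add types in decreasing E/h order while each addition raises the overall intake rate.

Profitabilities (E/h, kJ/s): B 1.17, F 0.947, H 0.717, C 0.611. Add prey in this order while the next type's profitability exceeds the intake rate on those already taken.
Rate on top 1: 0.3011. F: 0.947 > 0.3011 → include.
Rate on top 2: 0.358. H: 0.717 > 0.358 → include.
Rate on top 3: 0.3675. C: 0.611 > 0.3675 → include.
Optimal diet: B, F, H, C — 4 of 4 types.

4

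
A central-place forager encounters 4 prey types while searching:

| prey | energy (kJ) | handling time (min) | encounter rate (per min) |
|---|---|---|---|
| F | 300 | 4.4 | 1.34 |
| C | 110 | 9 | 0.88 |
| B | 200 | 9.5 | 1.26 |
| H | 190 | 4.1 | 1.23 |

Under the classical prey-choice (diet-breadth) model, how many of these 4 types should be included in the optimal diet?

1

Rank by E/h (kJ/min): F 68.2, H 46.3, B 21.1, C 12.2. Include each in turn until the next type's E/h falls below the running intake rate.
Rate on top 1: 58.29. H: 46.3 < 58.29 → exclude; stop.
Optimal diet: F — 1 of 4 types.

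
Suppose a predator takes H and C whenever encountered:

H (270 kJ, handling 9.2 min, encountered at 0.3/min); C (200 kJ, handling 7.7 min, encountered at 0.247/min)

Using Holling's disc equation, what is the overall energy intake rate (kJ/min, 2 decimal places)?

23.03 kJ/min

R = (0.3×270 + 0.247×200) / (1 + 0.3×9.2 + 0.247×7.7) = 130.4/5.662 = 23.03 kJ/min.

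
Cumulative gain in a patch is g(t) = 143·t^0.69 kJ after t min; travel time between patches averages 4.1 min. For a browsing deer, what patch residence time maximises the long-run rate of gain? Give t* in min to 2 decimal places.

Optimal t* satisfies g'(t*) = g(t*)/(T + t*).
g'(t) = 0.69·143·t^-0.31. Setting 0.69·143·t^-0.31 = 143·t^0.69/(4.1+t) gives 0.69(4.1+t) = t, so 0.31·t = 0.69×4.1.
t* = 0.69×4.1/0.31 = 9.126 min.

9.13 min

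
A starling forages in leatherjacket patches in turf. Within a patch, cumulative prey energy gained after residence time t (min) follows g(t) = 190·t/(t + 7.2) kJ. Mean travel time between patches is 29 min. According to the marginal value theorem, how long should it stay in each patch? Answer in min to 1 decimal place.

By the marginal value theorem, leave when the instantaneous gain rate g'(t) equals the habitat-wide average g(t)/(T + t).
g'(t) = 190·7.2/(t + 7.2)². Setting 190·7.2/(t+7.2)² = 190t/[(t+7.2)(29+t)] gives 7.2(29+t) = t(t+7.2), so t² = 7.2×29 = 208.8.
t* = √208.8 = 14.45 min.

14.4 min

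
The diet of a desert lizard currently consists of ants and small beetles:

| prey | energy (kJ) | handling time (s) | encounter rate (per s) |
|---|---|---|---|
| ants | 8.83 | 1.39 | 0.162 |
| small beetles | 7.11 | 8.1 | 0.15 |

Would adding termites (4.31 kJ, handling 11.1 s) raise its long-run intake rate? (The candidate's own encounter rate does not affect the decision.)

Intake rate on the current diet: R = (0.162×8.83 + 0.15×7.11) / (1 + 0.162×1.39 + 0.15×8.1) = 2.497/2.44 = 1.023 kJ/s.
termites: E/h = 4.31/11.1 = 0.3883 kJ/s.
Since 0.3883 < R, time spent handling termites is better spent searching.

No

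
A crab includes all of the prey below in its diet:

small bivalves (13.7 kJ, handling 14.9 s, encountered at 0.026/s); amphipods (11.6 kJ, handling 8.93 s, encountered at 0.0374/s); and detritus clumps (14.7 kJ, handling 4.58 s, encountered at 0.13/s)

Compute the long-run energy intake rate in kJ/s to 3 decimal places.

R = (0.026×13.7 + 0.0374×11.6 + 0.13×14.7) / (1 + 0.026×14.9 + 0.0374×8.93 + 0.13×4.58) = 2.701/2.317 = 1.166 kJ/s.

1.166 kJ/s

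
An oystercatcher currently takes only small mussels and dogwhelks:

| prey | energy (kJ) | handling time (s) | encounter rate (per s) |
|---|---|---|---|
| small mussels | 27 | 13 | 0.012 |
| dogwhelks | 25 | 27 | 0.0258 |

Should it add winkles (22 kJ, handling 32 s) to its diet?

Yes

Current rate: (0.012×27 + 0.0258×25)/(1 + 0.012×13 + 0.0258×27) = 0.523 kJ/s.
winkles: E/h = 22/32 = 0.6875 kJ/s.
0.6875 > 0.523, so adding winkles raises the average — include it.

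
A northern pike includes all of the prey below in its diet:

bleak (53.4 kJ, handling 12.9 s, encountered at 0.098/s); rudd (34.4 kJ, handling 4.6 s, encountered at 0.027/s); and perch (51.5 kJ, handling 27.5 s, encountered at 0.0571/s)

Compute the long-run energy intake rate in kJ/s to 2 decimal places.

Energy encountered per unit search time: 0.098×53.4 + 0.027×34.4 + 0.0571×51.5 = 9.103 kJ/s.
Handling time per unit search time: 0.098×12.9 + 0.027×4.6 + 0.0571×27.5 = 2.959.
Rate = 9.103/(1 + 2.959) = 2.299 kJ/s.

2.30 kJ/s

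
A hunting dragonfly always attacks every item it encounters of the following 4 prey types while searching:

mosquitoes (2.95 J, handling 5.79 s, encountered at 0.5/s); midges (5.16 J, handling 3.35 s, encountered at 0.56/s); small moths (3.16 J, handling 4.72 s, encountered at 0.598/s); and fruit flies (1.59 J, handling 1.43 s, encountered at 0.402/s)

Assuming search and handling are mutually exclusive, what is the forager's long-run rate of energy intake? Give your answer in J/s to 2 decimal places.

0.75 J/s

Energy encountered per unit search time: 0.5×2.95 + 0.56×5.16 + 0.598×3.16 + 0.402×1.59 = 6.893 J/s.
Handling time per unit search time: 0.5×5.79 + 0.56×3.35 + 0.598×4.72 + 0.402×1.43 = 8.168.
Rate = 6.893/(1 + 8.168) = 0.7519 J/s.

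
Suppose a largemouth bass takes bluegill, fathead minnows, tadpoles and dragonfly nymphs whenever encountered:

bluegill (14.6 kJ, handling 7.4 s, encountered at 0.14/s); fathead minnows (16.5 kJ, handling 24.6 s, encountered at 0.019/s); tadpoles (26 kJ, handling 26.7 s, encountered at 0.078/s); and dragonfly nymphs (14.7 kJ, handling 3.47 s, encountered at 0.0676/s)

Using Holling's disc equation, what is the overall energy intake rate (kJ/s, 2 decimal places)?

1.12 kJ/s

R = (0.14×14.6 + 0.019×16.5 + 0.078×26 + 0.0676×14.7) / (1 + 0.14×7.4 + 0.019×24.6 + 0.078×26.7 + 0.0676×3.47) = 5.379/4.821 = 1.116 kJ/s.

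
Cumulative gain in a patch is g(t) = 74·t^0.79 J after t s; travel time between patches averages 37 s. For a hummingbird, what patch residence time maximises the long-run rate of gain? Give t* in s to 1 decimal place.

Maximise g(t)/(T+t): set derivative to zero → g'(t)(T+t) = g(t).
g'(t) = 0.79·74·t^-0.21. Setting 0.79·74·t^-0.21 = 74·t^0.79/(37+t) gives 0.79(37+t) = t, so 0.21·t = 0.79×37.
t* = 0.79×37/0.21 = 139.2 s.

139.2 s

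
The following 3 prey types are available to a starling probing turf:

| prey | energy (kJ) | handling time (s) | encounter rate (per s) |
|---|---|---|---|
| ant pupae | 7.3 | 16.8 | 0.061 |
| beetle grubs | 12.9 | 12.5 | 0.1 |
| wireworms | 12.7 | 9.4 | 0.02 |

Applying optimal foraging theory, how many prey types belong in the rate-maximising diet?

Profitabilities (E/h, kJ/s): wireworms 1.35, beetle grubs 1.03, ant pupae 0.435. Add prey in this order while the next type's profitability exceeds the intake rate on those already taken.
Rate on top 1: 0.2138. beetle grubs: 1.03 > 0.2138 → include.
Rate on top 2: 0.6333. ant pupae: 0.435 < 0.6333 → exclude; stop.
Optimal diet: wireworms, beetle grubs — 2 of 3 types.

2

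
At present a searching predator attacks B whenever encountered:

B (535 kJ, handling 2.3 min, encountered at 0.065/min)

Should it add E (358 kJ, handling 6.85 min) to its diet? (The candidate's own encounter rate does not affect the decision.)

Current rate: (0.065×535)/(1 + 0.065×2.3) = 30.25 kJ/min.
E: E/h = 358/6.85 = 52.26 kJ/min.
Since 52.26 > R, including E increases the long-run rate.

Yes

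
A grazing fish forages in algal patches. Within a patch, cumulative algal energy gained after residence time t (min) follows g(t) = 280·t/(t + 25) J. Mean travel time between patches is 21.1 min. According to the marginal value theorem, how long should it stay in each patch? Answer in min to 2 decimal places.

By the marginal value theorem, leave when the instantaneous gain rate g'(t) equals the habitat-wide average g(t)/(T + t).
g'(t) = 280·25/(t + 25)². Setting 280·25/(t+25)² = 280t/[(t+25)(21.1+t)] gives 25(21.1+t) = t(t+25), so t² = 25×21.1 = 527.5.
t* = √527.5 = 22.97 min.

22.97 min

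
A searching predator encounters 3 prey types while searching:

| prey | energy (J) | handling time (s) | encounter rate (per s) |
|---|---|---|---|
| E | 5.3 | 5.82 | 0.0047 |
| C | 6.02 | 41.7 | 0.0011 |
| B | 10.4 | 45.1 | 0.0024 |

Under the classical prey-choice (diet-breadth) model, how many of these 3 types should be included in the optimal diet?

E/h in descending order: E 0.911, B 0.231, C 0.144 J/s. The optimal diet is the largest prefix of this list for which every included type satisfies E_i/h_i > R on the types above it.
Rate on top 1: 0.02425. B: 0.231 > 0.02425 → include.
Rate on top 2: 0.04392. C: 0.144 > 0.04392 → include.
Optimal diet: E, B, C — 3 of 3 types.

3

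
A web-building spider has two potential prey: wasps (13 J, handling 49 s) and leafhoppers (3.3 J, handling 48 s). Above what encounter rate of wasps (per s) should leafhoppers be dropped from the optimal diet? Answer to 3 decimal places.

The zero-one rule: include leafhoppers iff E₂/h₂ > λE₁/(1+λh₁). Equality gives the switch point.
λE₁h₂ = E₂ + λE₂h₁ ⇒ λ = E₂/(E₁h₂ − E₂h₁) = 3.3/(624 − 161.7) = 0.007138 per s.

0.007 per s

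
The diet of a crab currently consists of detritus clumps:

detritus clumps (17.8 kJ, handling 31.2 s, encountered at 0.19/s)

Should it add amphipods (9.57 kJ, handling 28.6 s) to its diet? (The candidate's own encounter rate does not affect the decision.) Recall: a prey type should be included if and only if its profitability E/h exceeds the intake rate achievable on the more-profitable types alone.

Intake rate on the current diet: R = (0.19×17.8) / (1 + 0.19×31.2) = 3.382/6.928 = 0.4882 kJ/s.
amphipods: E/h = 9.57/28.6 = 0.3346 kJ/s.
Since 0.3346 < R, time spent handling amphipods is better spent searching.

No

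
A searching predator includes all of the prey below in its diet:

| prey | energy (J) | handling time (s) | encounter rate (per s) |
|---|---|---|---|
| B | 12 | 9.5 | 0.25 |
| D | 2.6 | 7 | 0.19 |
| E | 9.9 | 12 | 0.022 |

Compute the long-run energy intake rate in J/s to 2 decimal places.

0.75 J/s

R = Σλ_iE_i / (1 + Σλ_ih_i)
Numerator: 0.25×12 + 0.19×2.6 + 0.022×9.9 = 3.712
Denominator: 1 + 0.25×9.5 + 0.19×7 + 0.022×12 = 4.969
R = 3.712/4.969 = 0.747 J/s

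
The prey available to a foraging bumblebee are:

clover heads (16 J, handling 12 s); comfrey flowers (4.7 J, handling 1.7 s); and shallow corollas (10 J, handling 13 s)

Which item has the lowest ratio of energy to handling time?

Profitability E/h (J/s): clover heads = 16/12 = 1.33, comfrey flowers = 4.7/1.7 = 2.76, shallow corollas = 10/13 = 0.769.
Ranked: comfrey flowers > clover heads > shallow corollas.

shallow corollas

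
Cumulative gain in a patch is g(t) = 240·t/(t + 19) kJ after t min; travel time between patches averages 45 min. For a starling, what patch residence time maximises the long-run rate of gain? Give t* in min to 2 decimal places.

29.24 min

By the marginal value theorem, leave when the instantaneous gain rate g'(t) equals the habitat-wide average g(t)/(T + t).
g'(t) = 240·19/(t + 19)². Setting 240·19/(t+19)² = 240t/[(t+19)(45+t)] gives 19(45+t) = t(t+19), so t² = 19×45 = 855.
t* = √855 = 29.24 min.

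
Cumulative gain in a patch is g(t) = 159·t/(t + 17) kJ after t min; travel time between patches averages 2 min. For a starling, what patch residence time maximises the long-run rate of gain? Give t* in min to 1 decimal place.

5.8 min

By the marginal value theorem, leave when the instantaneous gain rate g'(t) equals the habitat-wide average g(t)/(T + t).
g'(t) = 159·17/(t + 17)². Setting 159·17/(t+17)² = 159t/[(t+17)(2+t)] gives 17(2+t) = t(t+17), so t² = 17×2 = 34.
t* = √34 = 5.831 min.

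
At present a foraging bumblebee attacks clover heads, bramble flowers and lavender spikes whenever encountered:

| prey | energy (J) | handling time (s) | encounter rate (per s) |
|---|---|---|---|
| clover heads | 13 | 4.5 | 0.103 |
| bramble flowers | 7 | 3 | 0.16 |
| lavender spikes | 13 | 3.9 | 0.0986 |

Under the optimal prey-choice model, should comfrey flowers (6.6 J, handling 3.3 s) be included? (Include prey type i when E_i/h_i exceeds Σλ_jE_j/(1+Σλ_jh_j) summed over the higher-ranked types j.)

On clover heads, bramble flowers and lavender spikes alone, R = ΣλE/(1+Σλh) = 3.741/2.328 = 1.607 J/s.
comfrey flowers: E/h = 6.6/3.3 = 2 J/s.
2 > 1.607, so adding comfrey flowers raises the average — include it.

Yes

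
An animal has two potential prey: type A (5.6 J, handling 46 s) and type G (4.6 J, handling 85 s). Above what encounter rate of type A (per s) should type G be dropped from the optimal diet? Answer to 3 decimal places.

Drop type G once their profitability E₂/h₂ falls below the rate achievable on type A alone: E₂/h₂ = λE₁/(1 + λh₁).
Solve for λ: λE₁h₂ = E₂(1 + λh₁) → λ(E₁h₂ − E₂h₁) = E₂ → λ = E₂/(E₁h₂ − E₂h₁).
λ = 4.6/(5.6×85 − 4.6×46) = 4.6/264.4 = 0.0174 per s.

0.017 per s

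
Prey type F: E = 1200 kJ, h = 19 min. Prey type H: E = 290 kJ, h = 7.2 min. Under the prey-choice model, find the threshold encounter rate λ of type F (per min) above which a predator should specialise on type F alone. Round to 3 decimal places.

At the threshold, the rate on type F alone equals the profitability of type H: λ·1200/(1 + λ·19) = 290/7.2 = 40.28.
Rearranging, λ(1200 − 40.28×19) = 40.28, so λ = 40.28/434.7 = 0.09265 per min.

0.093 per min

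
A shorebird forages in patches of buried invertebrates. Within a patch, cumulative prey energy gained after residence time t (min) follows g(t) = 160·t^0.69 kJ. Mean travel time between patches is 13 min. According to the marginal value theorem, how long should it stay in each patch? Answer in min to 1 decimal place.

Optimal t* satisfies g'(t*) = g(t*)/(T + t*).
g'(t) = 0.69·160·t^-0.31. Setting 0.69·160·t^-0.31 = 160·t^0.69/(13+t) gives 0.69(13+t) = t, so 0.31·t = 0.69×13.
t* = 0.69×13/0.31 = 28.94 min.

28.9 min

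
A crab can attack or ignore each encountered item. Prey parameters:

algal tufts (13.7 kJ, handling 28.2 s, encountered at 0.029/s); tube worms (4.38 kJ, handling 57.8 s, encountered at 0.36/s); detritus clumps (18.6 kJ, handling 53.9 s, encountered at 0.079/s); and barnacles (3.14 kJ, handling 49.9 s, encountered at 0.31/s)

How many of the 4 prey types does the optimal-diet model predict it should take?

Rank by E/h (kJ/s): algal tufts 0.486, detritus clumps 0.345, tube worms 0.0758, barnacles 0.0629. Include each in turn until the next type's E/h falls below the running intake rate.
Rate on top 1: 0.2186. detritus clumps: 0.345 > 0.2186 → include.
Rate on top 2: 0.3072. tube worms: 0.0758 < 0.3072 → exclude; stop.
Optimal diet: algal tufts, detritus clumps — 2 of 4 types.

2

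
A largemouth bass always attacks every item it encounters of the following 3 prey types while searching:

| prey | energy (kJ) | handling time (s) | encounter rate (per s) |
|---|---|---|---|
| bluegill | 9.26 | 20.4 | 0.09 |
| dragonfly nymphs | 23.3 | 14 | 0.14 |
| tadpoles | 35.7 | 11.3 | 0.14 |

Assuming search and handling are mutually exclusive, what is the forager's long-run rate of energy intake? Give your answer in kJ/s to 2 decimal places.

1.43 kJ/s

R = Σλ_iE_i / (1 + Σλ_ih_i)
Numerator: 0.09×9.26 + 0.14×23.3 + 0.14×35.7 = 9.093
Denominator: 1 + 0.09×20.4 + 0.14×14 + 0.14×11.3 = 6.378
R = 9.093/6.378 = 1.426 kJ/s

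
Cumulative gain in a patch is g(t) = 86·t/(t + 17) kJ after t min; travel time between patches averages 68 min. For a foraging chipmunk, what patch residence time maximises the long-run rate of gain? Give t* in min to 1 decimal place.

Maximise g(t)/(T+t): set derivative to zero → g'(t)(T+t) = g(t).
g'(t) = 86·17/(t + 17)². Setting 86·17/(t+17)² = 86t/[(t+17)(68+t)] gives 17(68+t) = t(t+17), so t² = 17×68 = 1156.
t* = √1156 = 34 min.

34.0 min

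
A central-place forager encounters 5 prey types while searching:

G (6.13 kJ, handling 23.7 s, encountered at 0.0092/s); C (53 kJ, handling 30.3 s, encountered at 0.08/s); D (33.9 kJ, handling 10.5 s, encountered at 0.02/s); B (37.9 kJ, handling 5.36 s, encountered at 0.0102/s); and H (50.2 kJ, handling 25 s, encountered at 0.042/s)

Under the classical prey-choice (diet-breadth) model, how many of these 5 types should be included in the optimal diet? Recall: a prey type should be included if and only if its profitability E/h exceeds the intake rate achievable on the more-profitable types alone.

4

Profitabilities (E/h, kJ/s): B 7.07, D 3.23, H 2.01, C 1.75, G 0.259. Add prey in this order while the next type's profitability exceeds the intake rate on those already taken.
Rate on top 1: 0.3665. D: 3.23 > 0.3665 → include.
Rate on top 2: 0.8418. H: 2.01 > 0.8418 → include.
Rate on top 3: 1.371. C: 1.75 > 1.371 → include.
Rate on top 4: 1.564. G: 0.259 < 1.564 → exclude; stop.
Optimal diet: B, D, H, C — 4 of 5 types.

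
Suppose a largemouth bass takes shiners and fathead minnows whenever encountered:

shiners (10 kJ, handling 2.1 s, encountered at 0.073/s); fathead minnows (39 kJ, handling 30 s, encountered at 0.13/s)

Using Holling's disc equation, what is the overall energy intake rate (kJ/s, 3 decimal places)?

Energy encountered per unit search time: 0.073×10 + 0.13×39 = 5.8 kJ/s.
Handling time per unit search time: 0.073×2.1 + 0.13×30 = 4.053.
Rate = 5.8/(1 + 4.053) = 1.148 kJ/s.

1.148 kJ/s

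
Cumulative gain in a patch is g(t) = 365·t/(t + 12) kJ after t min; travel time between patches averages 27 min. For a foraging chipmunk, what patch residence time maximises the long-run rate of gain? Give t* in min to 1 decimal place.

18.0 min

Optimal t* satisfies g'(t*) = g(t*)/(T + t*).
g'(t) = 365·12/(t + 12)². Setting 365·12/(t+12)² = 365t/[(t+12)(27+t)] gives 12(27+t) = t(t+12), so t² = 12×27 = 324.
t* = √324 = 18 min.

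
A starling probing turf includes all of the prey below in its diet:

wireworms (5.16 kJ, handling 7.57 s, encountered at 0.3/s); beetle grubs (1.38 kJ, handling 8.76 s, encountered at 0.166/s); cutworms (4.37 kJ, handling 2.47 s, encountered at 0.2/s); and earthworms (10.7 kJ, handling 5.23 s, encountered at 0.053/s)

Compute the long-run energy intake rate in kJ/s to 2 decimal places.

R = (0.3×5.16 + 0.166×1.38 + 0.2×4.37 + 0.053×10.7) / (1 + 0.3×7.57 + 0.166×8.76 + 0.2×2.47 + 0.053×5.23) = 3.218/5.496 = 0.5855 kJ/s.

0.59 kJ/s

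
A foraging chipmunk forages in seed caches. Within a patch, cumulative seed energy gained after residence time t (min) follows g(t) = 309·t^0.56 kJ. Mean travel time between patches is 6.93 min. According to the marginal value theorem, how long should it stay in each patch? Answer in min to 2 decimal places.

By the marginal value theorem, leave when the instantaneous gain rate g'(t) equals the habitat-wide average g(t)/(T + t).
g'(t) = 0.56·309·t^-0.44. Setting 0.56·309·t^-0.44 = 309·t^0.56/(6.93+t) gives 0.56(6.93+t) = t, so 0.44·t = 0.56×6.93.
t* = 0.56×6.93/0.44 = 8.82 min.

8.82 min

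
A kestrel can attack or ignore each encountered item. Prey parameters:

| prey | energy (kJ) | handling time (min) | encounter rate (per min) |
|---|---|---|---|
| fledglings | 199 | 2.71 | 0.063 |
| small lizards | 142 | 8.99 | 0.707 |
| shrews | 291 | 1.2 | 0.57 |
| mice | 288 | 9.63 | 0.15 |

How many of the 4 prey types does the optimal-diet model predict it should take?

1

Rank by E/h (kJ/min): shrews 242, fledglings 73.4, mice 29.9, small lizards 15.8. Include each in turn until the next type's E/h falls below the running intake rate.
Rate on top 1: 98.5. fledglings: 73.4 < 98.5 → exclude; stop.
Optimal diet: shrews — 1 of 4 types.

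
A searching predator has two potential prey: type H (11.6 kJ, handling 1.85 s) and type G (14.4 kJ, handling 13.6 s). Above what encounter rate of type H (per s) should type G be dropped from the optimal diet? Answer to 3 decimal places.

At the threshold, the rate on type H alone equals the profitability of type G: λ·11.6/(1 + λ·1.85) = 14.4/13.6 = 1.059.
Rearranging, λ(11.6 − 1.059×1.85) = 1.059, so λ = 1.059/9.641 = 0.1098 per s.

0.110 per s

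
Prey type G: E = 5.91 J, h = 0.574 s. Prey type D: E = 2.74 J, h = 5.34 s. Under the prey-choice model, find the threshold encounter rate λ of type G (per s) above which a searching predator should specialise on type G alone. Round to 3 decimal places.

Drop type D once their profitability E₂/h₂ falls below the rate achievable on type G alone: E₂/h₂ = λE₁/(1 + λh₁).
Solve for λ: λE₁h₂ = E₂(1 + λh₁) → λ(E₁h₂ − E₂h₁) = E₂ → λ = E₂/(E₁h₂ − E₂h₁).
λ = 2.74/(5.91×5.34 − 2.74×0.574) = 2.74/29.99 = 0.09137 per s.

0.091 per s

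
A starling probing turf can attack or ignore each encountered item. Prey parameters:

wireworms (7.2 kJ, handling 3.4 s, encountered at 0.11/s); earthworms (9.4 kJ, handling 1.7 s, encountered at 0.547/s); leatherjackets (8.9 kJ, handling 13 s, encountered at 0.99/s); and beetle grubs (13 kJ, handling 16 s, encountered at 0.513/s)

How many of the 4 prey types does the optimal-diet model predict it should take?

E/h in descending order: earthworms 5.53, wireworms 2.12, beetle grubs 0.812, leatherjackets 0.685 kJ/s. The optimal diet is the largest prefix of this list for which every included type satisfies E_i/h_i > R on the types above it.
Rate on top 1: 2.664. wireworms: 2.12 < 2.664 → exclude; stop.
Optimal diet: earthworms — 1 of 4 types.

1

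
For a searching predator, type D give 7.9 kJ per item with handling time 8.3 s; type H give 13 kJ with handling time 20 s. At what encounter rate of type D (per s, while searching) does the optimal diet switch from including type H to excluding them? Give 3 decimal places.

0.259 per s

Drop type H once their profitability E₂/h₂ falls below the rate achievable on type D alone: E₂/h₂ = λE₁/(1 + λh₁).
Solve for λ: λE₁h₂ = E₂(1 + λh₁) → λ(E₁h₂ − E₂h₁) = E₂ → λ = E₂/(E₁h₂ − E₂h₁).
λ = 13/(7.9×20 − 13×8.3) = 13/50.1 = 0.2595 per s.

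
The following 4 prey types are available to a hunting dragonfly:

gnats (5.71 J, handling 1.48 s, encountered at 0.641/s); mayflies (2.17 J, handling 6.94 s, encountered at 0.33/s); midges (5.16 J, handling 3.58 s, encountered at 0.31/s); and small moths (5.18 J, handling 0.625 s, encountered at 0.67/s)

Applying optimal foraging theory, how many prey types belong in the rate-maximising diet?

2

Profitabilities (E/h, J/s): small moths 8.29, gnats 3.86, midges 1.44, mayflies 0.313. Add prey in this order while the next type's profitability exceeds the intake rate on those already taken.
Rate on top 1: 2.446. gnats: 3.86 > 2.446 → include.
Rate on top 2: 3.012. midges: 1.44 < 3.012 → exclude; stop.
Optimal diet: small moths, gnats — 2 of 4 types.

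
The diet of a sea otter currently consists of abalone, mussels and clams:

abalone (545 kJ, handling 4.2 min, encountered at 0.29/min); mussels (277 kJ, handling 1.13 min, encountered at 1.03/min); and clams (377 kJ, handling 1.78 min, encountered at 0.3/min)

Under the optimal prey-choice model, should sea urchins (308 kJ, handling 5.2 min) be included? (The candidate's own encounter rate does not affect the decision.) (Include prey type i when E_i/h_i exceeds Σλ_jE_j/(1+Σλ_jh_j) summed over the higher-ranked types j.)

No

Current rate: (0.29×545 + 1.03×277 + 0.3×377)/(1 + 0.29×4.2 + 1.03×1.13 + 0.3×1.78) = 142.1 kJ/min.
sea urchins: E/h = 308/5.2 = 59.23 kJ/min.
Since 59.23 < R, time spent handling sea urchins is better spent searching.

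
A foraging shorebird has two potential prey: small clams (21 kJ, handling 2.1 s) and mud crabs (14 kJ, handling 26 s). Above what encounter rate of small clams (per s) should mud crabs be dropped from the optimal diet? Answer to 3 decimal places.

0.027 per s

Drop mud crabs once their profitability E₂/h₂ falls below the rate achievable on small clams alone: E₂/h₂ = λE₁/(1 + λh₁).
Solve for λ: λE₁h₂ = E₂(1 + λh₁) → λ(E₁h₂ − E₂h₁) = E₂ → λ = E₂/(E₁h₂ − E₂h₁).
λ = 14/(21×26 − 14×2.1) = 14/516.6 = 0.0271 per s.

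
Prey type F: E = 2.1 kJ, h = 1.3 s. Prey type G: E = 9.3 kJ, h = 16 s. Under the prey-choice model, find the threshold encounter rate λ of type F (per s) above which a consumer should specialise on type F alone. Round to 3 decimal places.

0.432 per s

The zero-one rule: include type G iff E₂/h₂ > λE₁/(1+λh₁). Equality gives the switch point.
λE₁h₂ = E₂ + λE₂h₁ ⇒ λ = E₂/(E₁h₂ − E₂h₁) = 9.3/(33.6 − 12.09) = 0.4324 per s.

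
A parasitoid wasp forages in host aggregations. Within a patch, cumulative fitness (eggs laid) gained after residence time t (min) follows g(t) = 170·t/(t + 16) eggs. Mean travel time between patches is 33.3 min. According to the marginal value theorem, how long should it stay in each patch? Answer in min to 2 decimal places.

23.08 min

By the marginal value theorem, leave when the instantaneous gain rate g'(t) equals the habitat-wide average g(t)/(T + t).
g'(t) = 170·16/(t + 16)². Setting 170·16/(t+16)² = 170t/[(t+16)(33.3+t)] gives 16(33.3+t) = t(t+16), so t² = 16×33.3 = 532.8.
t* = √532.8 = 23.08 min.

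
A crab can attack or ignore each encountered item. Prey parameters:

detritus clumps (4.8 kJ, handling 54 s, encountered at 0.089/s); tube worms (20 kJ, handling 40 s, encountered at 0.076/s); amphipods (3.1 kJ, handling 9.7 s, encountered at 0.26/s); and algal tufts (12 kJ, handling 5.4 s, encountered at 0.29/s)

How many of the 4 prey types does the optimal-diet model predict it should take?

Profitabilities (E/h, kJ/s): algal tufts 2.22, tube worms 0.5, amphipods 0.32, detritus clumps 0.0889. Add prey in this order while the next type's profitability exceeds the intake rate on those already taken.
Rate on top 1: 1.356. tube worms: 0.5 < 1.356 → exclude; stop.
Optimal diet: algal tufts — 1 of 4 types.

1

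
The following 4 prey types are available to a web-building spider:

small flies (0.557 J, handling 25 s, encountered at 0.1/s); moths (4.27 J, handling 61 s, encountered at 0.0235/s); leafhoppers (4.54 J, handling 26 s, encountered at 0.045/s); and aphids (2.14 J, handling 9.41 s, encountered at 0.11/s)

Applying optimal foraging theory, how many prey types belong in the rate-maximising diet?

Profitabilities (E/h, J/s): aphids 0.227, leafhoppers 0.175, moths 0.07, small flies 0.0223. Add prey in this order while the next type's profitability exceeds the intake rate on those already taken.
Rate on top 1: 0.1157. leafhoppers: 0.175 > 0.1157 → include.
Rate on top 2: 0.1372. moths: 0.07 < 0.1372 → exclude; stop.
Optimal diet: aphids, leafhoppers — 2 of 4 types.

2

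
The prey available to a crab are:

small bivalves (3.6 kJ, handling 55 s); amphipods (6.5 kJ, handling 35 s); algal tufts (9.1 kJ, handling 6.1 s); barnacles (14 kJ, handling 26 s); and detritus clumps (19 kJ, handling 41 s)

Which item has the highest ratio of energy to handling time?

algal tufts

In descending order of E/h:
algal tufts: 9.1/6.1 = 1.49 kJ/s
barnacles: 14/26 = 0.538 kJ/s
detritus clumps: 19/41 = 0.463 kJ/s
amphipods: 6.5/35 = 0.186 kJ/s
small bivalves: 3.6/55 = 0.0655 kJ/s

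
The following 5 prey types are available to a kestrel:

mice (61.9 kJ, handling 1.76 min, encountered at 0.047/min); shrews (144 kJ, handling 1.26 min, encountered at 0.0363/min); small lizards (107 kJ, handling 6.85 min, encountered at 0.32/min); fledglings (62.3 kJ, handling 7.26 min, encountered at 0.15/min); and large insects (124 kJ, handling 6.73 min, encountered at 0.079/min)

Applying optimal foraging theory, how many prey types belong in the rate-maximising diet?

4

Profitabilities (E/h, kJ/min): shrews 114, mice 35.2, large insects 18.4, small lizards 15.6, fledglings 8.58. Add prey in this order while the next type's profitability exceeds the intake rate on those already taken.
Rate on top 1: 4.999. mice: 35.2 > 4.999 → include.
Rate on top 2: 7.21. large insects: 18.4 > 7.21 → include.
Rate on top 3: 10.8. small lizards: 15.6 > 10.8 → include.
Rate on top 4: 13.54. fledglings: 8.58 < 13.54 → exclude; stop.
Optimal diet: shrews, mice, large insects, small lizards — 4 of 5 types.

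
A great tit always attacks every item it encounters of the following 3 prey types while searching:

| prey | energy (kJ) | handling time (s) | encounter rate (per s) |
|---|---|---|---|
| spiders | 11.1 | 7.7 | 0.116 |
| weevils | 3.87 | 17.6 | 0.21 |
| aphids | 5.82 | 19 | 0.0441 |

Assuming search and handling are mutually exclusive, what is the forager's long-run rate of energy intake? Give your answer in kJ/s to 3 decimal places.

0.367 kJ/s

Energy encountered per unit search time: 0.116×11.1 + 0.21×3.87 + 0.0441×5.82 = 2.357 kJ/s.
Handling time per unit search time: 0.116×7.7 + 0.21×17.6 + 0.0441×19 = 5.427.
Rate = 2.357/(1 + 5.427) = 0.3667 kJ/s.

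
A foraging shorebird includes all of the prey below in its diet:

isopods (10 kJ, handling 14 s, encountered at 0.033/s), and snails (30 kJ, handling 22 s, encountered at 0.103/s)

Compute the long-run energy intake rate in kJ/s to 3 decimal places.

0.917 kJ/s

R = (0.033×10 + 0.103×30) / (1 + 0.033×14 + 0.103×22) = 3.42/3.728 = 0.9174 kJ/s.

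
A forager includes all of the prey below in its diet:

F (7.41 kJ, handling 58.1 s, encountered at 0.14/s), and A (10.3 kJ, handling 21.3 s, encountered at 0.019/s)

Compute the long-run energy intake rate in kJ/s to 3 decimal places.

0.129 kJ/s

R = (0.14×7.41 + 0.019×10.3) / (1 + 0.14×58.1 + 0.019×21.3) = 1.233/9.539 = 0.1293 kJ/s.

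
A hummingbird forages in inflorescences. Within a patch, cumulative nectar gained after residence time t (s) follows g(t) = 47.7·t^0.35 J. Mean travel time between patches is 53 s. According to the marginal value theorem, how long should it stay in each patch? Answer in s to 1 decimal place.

Maximise g(t)/(T+t): set derivative to zero → g'(t)(T+t) = g(t).
g'(t) = 0.35·47.7·t^-0.65. Setting 0.35·47.7·t^-0.65 = 47.7·t^0.35/(53+t) gives 0.35(53+t) = t, so 0.65·t = 0.35×53.
t* = 0.35×53/0.65 = 28.54 s.

28.5 s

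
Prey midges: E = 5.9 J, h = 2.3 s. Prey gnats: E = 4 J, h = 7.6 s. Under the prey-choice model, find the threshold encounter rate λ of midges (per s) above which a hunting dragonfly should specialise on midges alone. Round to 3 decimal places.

0.112 per s

Drop gnats once their profitability E₂/h₂ falls below the rate achievable on midges alone: E₂/h₂ = λE₁/(1 + λh₁).
Solve for λ: λE₁h₂ = E₂(1 + λh₁) → λ(E₁h₂ − E₂h₁) = E₂ → λ = E₂/(E₁h₂ − E₂h₁).
λ = 4/(5.9×7.6 − 4×2.3) = 4/35.64 = 0.1122 per s.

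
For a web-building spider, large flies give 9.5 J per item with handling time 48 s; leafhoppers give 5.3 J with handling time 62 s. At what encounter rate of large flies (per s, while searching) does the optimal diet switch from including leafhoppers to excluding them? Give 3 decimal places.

0.016 per s

Drop leafhoppers once their profitability E₂/h₂ falls below the rate achievable on large flies alone: E₂/h₂ = λE₁/(1 + λh₁).
Solve for λ: λE₁h₂ = E₂(1 + λh₁) → λ(E₁h₂ − E₂h₁) = E₂ → λ = E₂/(E₁h₂ − E₂h₁).
λ = 5.3/(9.5×62 − 5.3×48) = 5.3/334.6 = 0.01584 per s.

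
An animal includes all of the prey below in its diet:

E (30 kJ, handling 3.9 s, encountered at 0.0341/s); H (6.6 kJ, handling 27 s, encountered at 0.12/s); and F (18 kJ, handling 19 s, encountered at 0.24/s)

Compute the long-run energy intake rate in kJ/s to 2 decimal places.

0.69 kJ/s

Energy encountered per unit search time: 0.0341×30 + 0.12×6.6 + 0.24×18 = 6.135 kJ/s.
Handling time per unit search time: 0.0341×3.9 + 0.12×27 + 0.24×19 = 7.933.
Rate = 6.135/(1 + 7.933) = 0.6868 kJ/s.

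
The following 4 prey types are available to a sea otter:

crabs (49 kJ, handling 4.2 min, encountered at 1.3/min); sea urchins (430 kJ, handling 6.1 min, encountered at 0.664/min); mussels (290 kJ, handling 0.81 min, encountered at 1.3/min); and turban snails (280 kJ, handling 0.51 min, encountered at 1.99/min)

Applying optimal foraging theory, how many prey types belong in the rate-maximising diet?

2

Profitabilities (E/h, kJ/min): turban snails 549, mussels 358, sea urchins 70.5, crabs 11.7. Add prey in this order while the next type's profitability exceeds the intake rate on those already taken.
Rate on top 1: 276.5. mussels: 358 > 276.5 → include.
Rate on top 2: 304.5. sea urchins: 70.5 < 304.5 → exclude; stop.
Optimal diet: turban snails, mussels — 2 of 4 types.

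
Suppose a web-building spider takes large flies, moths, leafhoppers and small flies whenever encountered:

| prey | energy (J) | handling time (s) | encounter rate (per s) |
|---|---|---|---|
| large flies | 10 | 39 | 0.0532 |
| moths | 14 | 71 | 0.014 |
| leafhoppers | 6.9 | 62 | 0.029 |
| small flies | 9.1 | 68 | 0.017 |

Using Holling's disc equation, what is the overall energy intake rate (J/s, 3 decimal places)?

Energy encountered per unit search time: 0.0532×10 + 0.014×14 + 0.029×6.9 + 0.017×9.1 = 1.083 J/s.
Handling time per unit search time: 0.0532×39 + 0.014×71 + 0.029×62 + 0.017×68 = 6.023.
Rate = 1.083/(1 + 6.023) = 0.1542 J/s.

0.154 J/s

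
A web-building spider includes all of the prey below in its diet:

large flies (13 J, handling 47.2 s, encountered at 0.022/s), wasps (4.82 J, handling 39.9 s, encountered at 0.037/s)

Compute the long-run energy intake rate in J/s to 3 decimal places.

0.132 J/s

Energy encountered per unit search time: 0.022×13 + 0.037×4.82 = 0.4643 J/s.
Handling time per unit search time: 0.022×47.2 + 0.037×39.9 = 2.515.
Rate = 0.4643/(1 + 2.515) = 0.1321 J/s.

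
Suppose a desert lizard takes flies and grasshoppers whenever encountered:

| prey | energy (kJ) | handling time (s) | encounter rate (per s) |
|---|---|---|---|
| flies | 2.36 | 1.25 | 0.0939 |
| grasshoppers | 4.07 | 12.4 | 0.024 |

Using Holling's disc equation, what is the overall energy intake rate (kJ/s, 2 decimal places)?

R = Σλ_iE_i / (1 + Σλ_ih_i)
Numerator: 0.0939×2.36 + 0.024×4.07 = 0.3193
Denominator: 1 + 0.0939×1.25 + 0.024×12.4 = 1.415
R = 0.3193/1.415 = 0.2256 kJ/s

0.23 kJ/s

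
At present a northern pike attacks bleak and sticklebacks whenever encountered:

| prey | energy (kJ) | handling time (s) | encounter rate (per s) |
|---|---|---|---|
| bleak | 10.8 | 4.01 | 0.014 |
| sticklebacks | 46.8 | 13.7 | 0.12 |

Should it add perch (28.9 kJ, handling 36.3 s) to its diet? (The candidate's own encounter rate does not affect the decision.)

No

On bleak and sticklebacks alone, R = ΣλE/(1+Σλh) = 5.767/2.7 = 2.136 kJ/s.
Profitability of perch: 28.9/36.3 = 0.7961 kJ/s.
Since 0.7961 < R, time spent handling perch is better spent searching.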